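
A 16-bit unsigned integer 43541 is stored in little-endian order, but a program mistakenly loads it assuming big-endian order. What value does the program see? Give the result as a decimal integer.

43541 in 16-bit hexadecimal is 0xAA15.
Stored little-endian, the bytes at ascending addresses are 15 AA.
Read back as big-endian, the last byte is least significant, giving 0x15AA.
0x15AA = 5546.

5546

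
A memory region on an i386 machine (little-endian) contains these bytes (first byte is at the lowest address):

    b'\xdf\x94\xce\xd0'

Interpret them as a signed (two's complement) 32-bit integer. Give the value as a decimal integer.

-791767841

In little-endian order the low byte comes first in memory.
Reassemble most-significant byte first: D0 CE 94 DF → 0xD0CE94DF.
Top bit is set, so as a signed 32-bit value this is 0xD0CE94DF − 2^32 = -791767841.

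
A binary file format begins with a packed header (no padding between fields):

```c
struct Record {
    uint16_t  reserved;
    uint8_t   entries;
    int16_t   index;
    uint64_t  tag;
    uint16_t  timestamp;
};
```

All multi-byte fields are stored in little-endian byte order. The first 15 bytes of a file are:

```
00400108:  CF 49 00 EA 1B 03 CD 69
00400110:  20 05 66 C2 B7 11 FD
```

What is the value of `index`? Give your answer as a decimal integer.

`index` follows `reserved` (2 B), `entries` (1 B), so it starts at offset 2 + 1 = 3 and occupies 2 bytes.
Bytes at offsets 3..4: EA 1B.
Little-endian stores the least-significant byte at the lowest address.
Reassemble most-significant byte first: 1B EA → 0x1BEA.
0x1BEA = 7146.

7146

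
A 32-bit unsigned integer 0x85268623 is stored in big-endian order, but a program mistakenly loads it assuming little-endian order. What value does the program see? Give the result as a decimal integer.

595994245

Stored big-endian, the bytes at ascending addresses are 85 26 86 23.
Read back as little-endian, the first byte is least significant, giving 0x23862685.
0x23862685 = 595994245.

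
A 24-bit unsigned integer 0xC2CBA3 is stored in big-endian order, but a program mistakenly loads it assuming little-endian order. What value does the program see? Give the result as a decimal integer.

10734530

Stored big-endian, the bytes at ascending addresses are C2 CB A3.
Read back as little-endian, the first byte is least significant, giving 0xA3CBC2.
0xA3CBC2 = 10734530.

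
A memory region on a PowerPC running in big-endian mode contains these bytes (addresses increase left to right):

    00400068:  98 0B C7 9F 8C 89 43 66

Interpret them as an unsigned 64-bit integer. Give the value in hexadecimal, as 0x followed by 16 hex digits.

0x980BC79F8C894366

In big-endian order the high byte comes first in memory.
The bytes are already most-significant first: 0x980BC79F8C894366.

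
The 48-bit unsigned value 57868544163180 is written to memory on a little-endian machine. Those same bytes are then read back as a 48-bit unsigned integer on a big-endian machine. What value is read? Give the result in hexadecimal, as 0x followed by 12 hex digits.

57868544163180 in 48-bit hexadecimal is 0x34A19204BD6C.
Stored little-endian, the bytes at ascending addresses are 6C BD 04 92 A1 34.
Read back as big-endian, the last byte is least significant, giving 0x6CBD0492A134.

0x6CBD0492A134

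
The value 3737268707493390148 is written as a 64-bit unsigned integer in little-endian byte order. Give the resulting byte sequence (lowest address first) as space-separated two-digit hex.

44 A7 53 AC 16 72 DD 33

3737268707493390148 in hexadecimal, padded to 64 bits, is 0x33DD7216AC53A744.
Split into bytes (most-significant first): 33 DD 72 16 AC 53 A7 44.
In little-endian order the low byte comes first in memory.
So at ascending addresses the bytes are 44 A7 53 AC 16 72 DD 33.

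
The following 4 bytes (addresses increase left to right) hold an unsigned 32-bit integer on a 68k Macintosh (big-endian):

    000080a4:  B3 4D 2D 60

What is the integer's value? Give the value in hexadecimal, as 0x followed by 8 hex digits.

0xB34D2D60

In big-endian order the high byte comes first in memory.
The bytes are already most-significant first: 0xB34D2D60.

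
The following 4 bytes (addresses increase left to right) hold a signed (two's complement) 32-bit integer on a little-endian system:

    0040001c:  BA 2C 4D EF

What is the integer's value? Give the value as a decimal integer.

-280154950

Little-endian: lowest address holds the least-significant byte.
Reassemble most-significant byte first: EF 4D 2C BA → 0xEF4D2CBA.
Top bit is set, so as a signed 32-bit value this is 0xEF4D2CBA − 2^32 = -280154950.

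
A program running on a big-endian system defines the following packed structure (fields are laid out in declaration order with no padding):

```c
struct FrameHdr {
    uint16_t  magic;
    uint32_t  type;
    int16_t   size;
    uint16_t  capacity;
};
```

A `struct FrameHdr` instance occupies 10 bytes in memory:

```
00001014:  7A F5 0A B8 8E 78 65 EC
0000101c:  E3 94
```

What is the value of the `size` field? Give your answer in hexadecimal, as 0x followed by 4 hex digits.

0x65EC

`size` follows `magic` (2 B), `type` (4 B), so it starts at offset 2 + 4 = 6 and occupies 2 bytes.
Bytes at offsets 6..7: 65 EC.
In big-endian order the high byte comes first in memory.
The bytes are already most-significant first: 0x65EC.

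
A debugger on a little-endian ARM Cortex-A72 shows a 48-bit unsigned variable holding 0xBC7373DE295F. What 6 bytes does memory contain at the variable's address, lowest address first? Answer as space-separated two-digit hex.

5F 29 DE 73 73 BC

Split into bytes (most-significant first): BC 73 73 DE 29 5F.
In little-endian order the low byte comes first in memory.
So at ascending addresses the bytes are 5F 29 DE 73 73 BC.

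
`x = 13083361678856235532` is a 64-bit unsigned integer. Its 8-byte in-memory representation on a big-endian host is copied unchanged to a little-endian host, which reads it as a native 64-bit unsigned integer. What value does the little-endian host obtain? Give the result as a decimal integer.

876565682780672437

13083361678856235532 in 64-bit hexadecimal is 0xB5917020D82F2A0C.
Stored big-endian, the bytes at ascending addresses are B5 91 70 20 D8 2F 2A 0C.
Read back as little-endian, the first byte is least significant, giving 0x0C2A2FD8207091B5.
0x0C2A2FD8207091B5 = 876565682780672437.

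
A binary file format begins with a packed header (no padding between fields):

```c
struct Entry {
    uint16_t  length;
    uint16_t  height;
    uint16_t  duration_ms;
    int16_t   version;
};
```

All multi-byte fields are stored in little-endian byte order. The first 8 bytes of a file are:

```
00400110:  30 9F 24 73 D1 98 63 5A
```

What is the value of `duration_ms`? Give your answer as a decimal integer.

`duration_ms` follows `length` (2 B), `height` (2 B), so it starts at offset 2 + 2 = 4 and occupies 2 bytes.
Bytes at offsets 4..5: D1 98.
In little-endian order the low byte comes first in memory.
Reassemble most-significant byte first: 98 D1 → 0x98D1.
0x98D1 = 39121.

39121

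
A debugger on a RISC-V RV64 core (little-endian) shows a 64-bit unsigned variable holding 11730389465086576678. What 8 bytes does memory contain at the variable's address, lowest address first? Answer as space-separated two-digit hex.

26 48 78 77 11 B7 CA A2

11730389465086576678 in hexadecimal, padded to 64 bits, is 0xA2CAB71177784826.
Split into bytes (most-significant first): A2 CA B7 11 77 78 48 26.
Little-endian: lowest address holds the least-significant byte.
So at ascending addresses the bytes are 26 48 78 77 11 B7 CA A2.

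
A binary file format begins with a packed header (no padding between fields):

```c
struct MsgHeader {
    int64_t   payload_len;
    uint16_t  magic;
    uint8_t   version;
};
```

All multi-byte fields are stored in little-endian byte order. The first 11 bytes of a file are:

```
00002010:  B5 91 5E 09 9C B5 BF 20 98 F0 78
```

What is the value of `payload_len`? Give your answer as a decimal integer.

`payload_len` is the first field, at byte offset 0, occupying 8 bytes.
Bytes at offsets 0..7: B5 91 5E 09 9C B5 BF 20.
In little-endian order the low byte comes first in memory.
Reassemble most-significant byte first: 20 BF B5 9C 09 5E 91 B5 → 0x20BFB59C095E91B5.
0x20BFB59C095E91B5 = 2359804411542147509.

2359804411542147509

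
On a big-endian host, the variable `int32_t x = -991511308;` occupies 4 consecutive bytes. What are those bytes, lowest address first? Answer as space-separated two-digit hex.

C4 E6 BC F4

Two's complement of -991511308 in 32 bits: 991511308 = 0x3B19430C; invert → 0xC4E6BCF3; add 1 → 0xC4E6BCF4.
Split into bytes (most-significant first): C4 E6 BC F4.
Big-endian: lowest address holds the most-significant byte.
So the memory order matches the most-significant-first order: C4 E6 BC F4.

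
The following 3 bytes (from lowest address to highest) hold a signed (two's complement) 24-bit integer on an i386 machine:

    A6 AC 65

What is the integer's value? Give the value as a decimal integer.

6663334

Little-endian stores the least-significant byte at the lowest address.
Reassemble most-significant byte first: 65 AC A6 → 0x65ACA6.
0x65ACA6 = 6663334.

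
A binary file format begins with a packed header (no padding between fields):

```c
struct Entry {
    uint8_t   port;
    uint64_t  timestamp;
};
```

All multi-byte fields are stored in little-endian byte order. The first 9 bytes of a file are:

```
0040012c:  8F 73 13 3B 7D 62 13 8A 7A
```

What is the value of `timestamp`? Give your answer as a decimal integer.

`timestamp` follows `port` (1 byte), so it starts at byte offset 1 and occupies 8 bytes.
Bytes at offsets 1..8: 73 13 3B 7D 62 13 8A 7A.
Little-endian: lowest address holds the least-significant byte.
Reassemble most-significant byte first: 7A 8A 13 62 7D 3B 13 73 → 0x7A8A13627D3B1373.
0x7A8A13627D3B1373 = 8829891333142025075.

8829891333142025075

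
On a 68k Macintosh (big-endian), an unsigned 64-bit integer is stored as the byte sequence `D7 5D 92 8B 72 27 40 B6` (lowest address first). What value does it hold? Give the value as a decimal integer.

Big-endian: lowest address holds the most-significant byte.
The bytes are already most-significant first: 0xD75D928B722740B6.
0xD75D928B722740B6 = 15518721018601881782.

15518721018601881782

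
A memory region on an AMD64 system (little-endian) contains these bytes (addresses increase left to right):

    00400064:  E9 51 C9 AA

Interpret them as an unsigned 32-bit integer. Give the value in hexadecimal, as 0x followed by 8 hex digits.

In little-endian order the low byte comes first in memory.
Reassemble most-significant byte first: AA C9 51 E9 → 0xAAC951E9.

0xAAC951E9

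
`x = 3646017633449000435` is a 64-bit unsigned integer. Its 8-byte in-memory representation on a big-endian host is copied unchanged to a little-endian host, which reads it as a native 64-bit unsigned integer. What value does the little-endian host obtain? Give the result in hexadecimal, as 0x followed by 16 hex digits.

3646017633449000435 in 64-bit hexadecimal is 0x329941B85E89BDF3.
Stored big-endian, the bytes at ascending addresses are 32 99 41 B8 5E 89 BD F3.
Read back as little-endian, the first byte is least significant, giving 0xF3BD895EB8419932.

0xF3BD895EB8419932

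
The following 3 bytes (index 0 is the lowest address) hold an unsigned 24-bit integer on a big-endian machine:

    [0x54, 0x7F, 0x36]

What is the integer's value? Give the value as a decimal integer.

5537590

Big-endian: lowest address holds the most-significant byte.
The bytes are already most-significant first: 0x547F36.
0x547F36 = 5537590.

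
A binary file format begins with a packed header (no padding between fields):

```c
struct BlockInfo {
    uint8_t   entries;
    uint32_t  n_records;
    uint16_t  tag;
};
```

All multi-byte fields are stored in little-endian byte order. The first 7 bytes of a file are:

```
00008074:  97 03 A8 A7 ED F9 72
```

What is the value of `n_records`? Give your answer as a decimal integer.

3987187715

`n_records` follows `entries` (1 byte), so it starts at byte offset 1 and occupies 4 bytes.
Bytes at offsets 1..4: 03 A8 A7 ED.
Little-endian: lowest address holds the least-significant byte.
Reassemble most-significant byte first: ED A7 A8 03 → 0xEDA7A803.
0xEDA7A803 = 3987187715.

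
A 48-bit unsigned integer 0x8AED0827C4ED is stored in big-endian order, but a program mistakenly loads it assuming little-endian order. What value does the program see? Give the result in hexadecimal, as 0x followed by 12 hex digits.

0xEDC42708ED8A

Stored big-endian, the bytes at ascending addresses are 8A ED 08 27 C4 ED.
Read back as little-endian, the first byte is least significant, giving 0xEDC42708ED8A.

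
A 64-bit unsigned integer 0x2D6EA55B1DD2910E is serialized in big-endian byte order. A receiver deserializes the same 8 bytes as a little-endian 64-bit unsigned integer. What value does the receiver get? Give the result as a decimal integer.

1049851211687489069

Stored big-endian, the bytes at ascending addresses are 2D 6E A5 5B 1D D2 91 0E.
Read back as little-endian, the first byte is least significant, giving 0x0E91D21D5BA56E2D.
0x0E91D21D5BA56E2D = 1049851211687489069.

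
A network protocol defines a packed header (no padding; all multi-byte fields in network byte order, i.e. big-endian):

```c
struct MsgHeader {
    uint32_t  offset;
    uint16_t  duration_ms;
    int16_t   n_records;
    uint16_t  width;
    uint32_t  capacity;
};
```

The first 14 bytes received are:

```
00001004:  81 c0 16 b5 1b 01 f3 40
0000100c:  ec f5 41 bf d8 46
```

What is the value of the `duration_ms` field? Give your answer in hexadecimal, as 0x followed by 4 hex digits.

0x1B01

`duration_ms` follows `offset` (4 bytes), so it starts at byte offset 4 and occupies 2 bytes.
Bytes at offsets 4..5: 1B 01.
In big-endian order the high byte comes first in memory.
The bytes are already most-significant first: 0x1B01.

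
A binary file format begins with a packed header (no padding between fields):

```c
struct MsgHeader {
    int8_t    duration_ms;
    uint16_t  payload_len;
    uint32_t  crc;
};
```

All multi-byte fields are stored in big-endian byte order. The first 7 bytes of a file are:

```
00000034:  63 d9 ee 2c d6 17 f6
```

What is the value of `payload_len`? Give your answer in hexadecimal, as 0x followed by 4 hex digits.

0xD9EE

`payload_len` follows `duration_ms` (1 byte), so it starts at byte offset 1 and occupies 2 bytes.
Bytes at offsets 1..2: D9 EE.
Big-endian stores the most-significant byte at the lowest address.
The bytes are already most-significant first: 0xD9EE.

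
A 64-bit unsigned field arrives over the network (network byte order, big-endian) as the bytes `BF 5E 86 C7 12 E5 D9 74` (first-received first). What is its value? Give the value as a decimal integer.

13789607298628704628

In big-endian order the high byte comes first in memory.
The bytes are already most-significant first: 0xBF5E86C712E5D974.
0xBF5E86C712E5D974 = 13789607298628704628.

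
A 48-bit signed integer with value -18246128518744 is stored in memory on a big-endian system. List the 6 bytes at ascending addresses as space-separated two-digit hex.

Two's complement of -18246128518744 in 48 bits: 18246128518744 = 0x109842024658; invert → 0xEF67BDFDB9A7; add 1 → 0xEF67BDFDB9A8.
Split into bytes (most-significant first): EF 67 BD FD B9 A8.
In big-endian order the high byte comes first in memory.
So the memory order matches the most-significant-first order: EF 67 BD FD B9 A8.

EF 67 BD FD B9 A8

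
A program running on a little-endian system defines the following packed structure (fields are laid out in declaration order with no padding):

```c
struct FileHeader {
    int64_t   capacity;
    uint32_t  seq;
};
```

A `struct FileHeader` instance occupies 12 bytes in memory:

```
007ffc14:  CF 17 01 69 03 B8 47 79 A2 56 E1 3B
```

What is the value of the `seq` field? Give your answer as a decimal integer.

1004623522

`seq` follows `capacity` (8 bytes), so it starts at byte offset 8 and occupies 4 bytes.
Bytes at offsets 8..11: A2 56 E1 3B.
Little-endian: lowest address holds the least-significant byte.
Reassemble most-significant byte first: 3B E1 56 A2 → 0x3BE156A2.
0x3BE156A2 = 1004623522.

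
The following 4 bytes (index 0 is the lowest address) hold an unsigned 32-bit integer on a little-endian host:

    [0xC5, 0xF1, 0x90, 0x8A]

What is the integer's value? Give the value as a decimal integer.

Little-endian: lowest address holds the least-significant byte.
Reassemble most-significant byte first: 8A 90 F1 C5 → 0x8A90F1C5.
0x8A90F1C5 = 2324754885.

2324754885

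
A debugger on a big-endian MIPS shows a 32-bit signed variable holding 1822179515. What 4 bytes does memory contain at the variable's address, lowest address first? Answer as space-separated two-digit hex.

6C 9C 40 BB

1822179515 in hexadecimal, padded to 32 bits, is 0x6C9C40BB.
Split into bytes (most-significant first): 6C 9C 40 BB.
Big-endian: lowest address holds the most-significant byte.
So the memory order matches the most-significant-first order: 6C 9C 40 BB.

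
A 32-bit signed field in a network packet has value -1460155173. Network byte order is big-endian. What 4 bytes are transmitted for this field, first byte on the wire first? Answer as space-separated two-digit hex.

A8 F7 CC DB

Two's complement of -1460155173 in 32 bits: 1460155173 = 0x57083325; invert → 0xA8F7CCDA; add 1 → 0xA8F7CCDB.
Split into bytes (most-significant first): A8 F7 CC DB.
In big-endian order the high byte comes first in memory.
So the memory order matches the most-significant-first order: A8 F7 CC DB.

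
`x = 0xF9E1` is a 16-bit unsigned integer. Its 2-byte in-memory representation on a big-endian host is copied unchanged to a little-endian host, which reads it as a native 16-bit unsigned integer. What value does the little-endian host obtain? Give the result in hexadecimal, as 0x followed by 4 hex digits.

Stored big-endian, the bytes at ascending addresses are F9 E1.
Read back as little-endian, the first byte is least significant, giving 0xE1F9.

0xE1F9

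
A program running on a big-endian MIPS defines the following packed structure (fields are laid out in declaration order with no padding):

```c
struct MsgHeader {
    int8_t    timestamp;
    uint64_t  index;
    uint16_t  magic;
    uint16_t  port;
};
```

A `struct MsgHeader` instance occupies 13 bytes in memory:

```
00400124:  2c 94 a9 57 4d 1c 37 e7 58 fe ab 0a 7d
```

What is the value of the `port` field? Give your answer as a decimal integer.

2685

`port` follows `timestamp` (1 B), `index` (8 B), `magic` (2 B), so it starts at offset 1 + 8 + 2 = 11 and occupies 2 bytes.
Bytes at offsets 11..12: 0A 7D.
Big-endian stores the most-significant byte at the lowest address.
The bytes are already most-significant first: 0x0A7D.
0x0A7D = 2685.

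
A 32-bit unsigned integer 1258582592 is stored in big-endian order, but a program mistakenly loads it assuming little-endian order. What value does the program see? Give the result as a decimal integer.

1258582592 in 32-bit hexadecimal is 0x4B047240.
Stored big-endian, the bytes at ascending addresses are 4B 04 72 40.
Read back as little-endian, the first byte is least significant, giving 0x4072044B.
0x4072044B = 1081214027.

1081214027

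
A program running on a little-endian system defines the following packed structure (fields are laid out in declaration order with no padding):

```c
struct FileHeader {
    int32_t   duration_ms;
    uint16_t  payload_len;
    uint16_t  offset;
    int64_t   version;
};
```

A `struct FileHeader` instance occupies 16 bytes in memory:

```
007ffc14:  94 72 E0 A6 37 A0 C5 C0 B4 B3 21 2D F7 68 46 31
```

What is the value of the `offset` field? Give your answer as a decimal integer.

`offset` follows `duration_ms` (4 B), `payload_len` (2 B), so it starts at offset 4 + 2 = 6 and occupies 2 bytes.
Bytes at offsets 6..7: C5 C0.
Little-endian: lowest address holds the least-significant byte.
Reassemble most-significant byte first: C0 C5 → 0xC0C5.
0xC0C5 = 49349.

49349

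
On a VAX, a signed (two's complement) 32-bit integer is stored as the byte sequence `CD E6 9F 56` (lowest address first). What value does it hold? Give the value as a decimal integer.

1453319885

Little-endian: lowest address holds the least-significant byte.
Reassemble most-significant byte first: 56 9F E6 CD → 0x569FE6CD.
0x569FE6CD = 1453319885.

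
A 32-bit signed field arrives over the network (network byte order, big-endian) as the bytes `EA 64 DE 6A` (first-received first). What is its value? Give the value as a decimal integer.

Big-endian stores the most-significant byte at the lowest address.
The bytes are already most-significant first: 0xEA64DE6A.
Top bit is set, so as a signed 32-bit value this is 0xEA64DE6A − 2^32 = -362488214.

-362488214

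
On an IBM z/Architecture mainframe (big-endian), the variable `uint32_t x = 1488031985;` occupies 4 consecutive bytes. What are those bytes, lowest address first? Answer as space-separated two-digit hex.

58 B1 90 F1

1488031985 in hexadecimal, padded to 32 bits, is 0x58B190F1.
Split into bytes (most-significant first): 58 B1 90 F1.
Big-endian stores the most-significant byte at the lowest address.
So the memory order matches the most-significant-first order: 58 B1 90 F1.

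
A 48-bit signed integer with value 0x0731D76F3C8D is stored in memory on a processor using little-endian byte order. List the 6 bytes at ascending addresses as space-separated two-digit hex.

Split into bytes (most-significant first): 07 31 D7 6F 3C 8D.
In little-endian order the low byte comes first in memory.
So at ascending addresses the bytes are 8D 3C 6F D7 31 07.

8D 3C 6F D7 31 07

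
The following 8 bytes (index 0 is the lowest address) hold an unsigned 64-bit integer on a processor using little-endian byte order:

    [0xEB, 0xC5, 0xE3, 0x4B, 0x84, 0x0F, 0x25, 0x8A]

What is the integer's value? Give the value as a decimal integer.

Little-endian stores the least-significant byte at the lowest address.
Reassemble most-significant byte first: 8A 25 0F 84 4B E3 C5 EB → 0x8A250F844BE3C5EB.
0x8A250F844BE3C5EB = 9954379612255667691.

9954379612255667691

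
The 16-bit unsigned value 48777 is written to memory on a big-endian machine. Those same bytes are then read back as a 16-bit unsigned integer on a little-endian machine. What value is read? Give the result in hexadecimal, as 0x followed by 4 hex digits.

0x89BE

48777 in 16-bit hexadecimal is 0xBE89.
Stored big-endian, the bytes at ascending addresses are BE 89.
Read back as little-endian, the first byte is least significant, giving 0x89BE.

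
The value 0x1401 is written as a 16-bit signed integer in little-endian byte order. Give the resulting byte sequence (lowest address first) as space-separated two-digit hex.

01 14

Split into bytes (most-significant first): 14 01.
Little-endian: lowest address holds the least-significant byte.
So at ascending addresses the bytes are 01 14.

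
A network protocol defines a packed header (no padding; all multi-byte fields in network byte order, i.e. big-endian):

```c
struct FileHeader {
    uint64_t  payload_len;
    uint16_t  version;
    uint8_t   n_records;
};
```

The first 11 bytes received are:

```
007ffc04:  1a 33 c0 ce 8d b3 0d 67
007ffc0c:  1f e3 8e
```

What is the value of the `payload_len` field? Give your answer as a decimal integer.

1888064662171487591

`payload_len` is the first field, at byte offset 0, occupying 8 bytes.
Bytes at offsets 0..7: 1A 33 C0 CE 8D B3 0D 67.
Big-endian stores the most-significant byte at the lowest address.
The bytes are already most-significant first: 0x1A33C0CE8DB30D67.
0x1A33C0CE8DB30D67 = 1888064662171487591.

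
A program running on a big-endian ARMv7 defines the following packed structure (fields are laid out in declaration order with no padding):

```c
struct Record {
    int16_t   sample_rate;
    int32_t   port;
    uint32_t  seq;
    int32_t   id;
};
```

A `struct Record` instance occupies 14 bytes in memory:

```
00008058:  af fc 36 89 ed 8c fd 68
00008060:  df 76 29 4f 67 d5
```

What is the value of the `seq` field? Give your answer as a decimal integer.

`seq` follows `sample_rate` (2 B), `port` (4 B), so it starts at offset 2 + 4 = 6 and occupies 4 bytes.
Bytes at offsets 6..9: FD 68 DF 76.
Big-endian: lowest address holds the most-significant byte.
The bytes are already most-significant first: 0xFD68DF76.
0xFD68DF76 = 4251508598.

4251508598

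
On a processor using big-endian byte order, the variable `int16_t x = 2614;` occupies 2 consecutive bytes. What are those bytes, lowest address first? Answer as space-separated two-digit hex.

2614 in hexadecimal, padded to 16 bits, is 0x0A36.
Split into bytes (most-significant first): 0A 36.
In big-endian order the high byte comes first in memory.
So the memory order matches the most-significant-first order: 0A 36.

0A 36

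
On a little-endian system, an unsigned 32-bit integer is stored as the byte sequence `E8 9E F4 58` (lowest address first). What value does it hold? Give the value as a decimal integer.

Little-endian stores the least-significant byte at the lowest address.
Reassemble most-significant byte first: 58 F4 9E E8 → 0x58F49EE8.
0x58F49EE8 = 1492426472.

1492426472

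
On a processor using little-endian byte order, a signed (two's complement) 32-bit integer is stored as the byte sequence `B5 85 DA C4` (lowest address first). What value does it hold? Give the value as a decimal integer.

-992311883

Little-endian stores the least-significant byte at the lowest address.
Reassemble most-significant byte first: C4 DA 85 B5 → 0xC4DA85B5.
Top bit is set, so as a signed 32-bit value this is 0xC4DA85B5 − 2^32 = -992311883.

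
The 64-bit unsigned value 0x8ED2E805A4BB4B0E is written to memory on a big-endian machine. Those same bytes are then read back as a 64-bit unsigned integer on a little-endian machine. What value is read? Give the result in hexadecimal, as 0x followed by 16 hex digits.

Stored big-endian, the bytes at ascending addresses are 8E D2 E8 05 A4 BB 4B 0E.
Read back as little-endian, the first byte is least significant, giving 0x0E4BBBA405E8D28E.

0x0E4BBBA405E8D28E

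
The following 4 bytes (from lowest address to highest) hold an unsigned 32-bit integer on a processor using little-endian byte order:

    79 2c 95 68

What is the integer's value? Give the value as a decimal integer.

1754606713

Little-endian stores the least-significant byte at the lowest address.
Reassemble most-significant byte first: 68 95 2C 79 → 0x68952C79.
0x68952C79 = 1754606713.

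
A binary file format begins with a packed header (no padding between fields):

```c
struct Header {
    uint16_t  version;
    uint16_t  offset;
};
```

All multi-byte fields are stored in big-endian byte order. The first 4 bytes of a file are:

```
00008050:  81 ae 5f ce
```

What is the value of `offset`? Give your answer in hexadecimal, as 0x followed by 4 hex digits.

0x5FCE

`offset` follows `version` (2 bytes), so it starts at byte offset 2 and occupies 2 bytes.
Bytes at offsets 2..3: 5F CE.
Big-endian: lowest address holds the most-significant byte.
The bytes are already most-significant first: 0x5FCE.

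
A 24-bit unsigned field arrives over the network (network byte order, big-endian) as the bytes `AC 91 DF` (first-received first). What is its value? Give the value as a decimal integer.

11309535

In big-endian order the high byte comes first in memory.
The bytes are already most-significant first: 0xAC91DF.
0xAC91DF = 11309535.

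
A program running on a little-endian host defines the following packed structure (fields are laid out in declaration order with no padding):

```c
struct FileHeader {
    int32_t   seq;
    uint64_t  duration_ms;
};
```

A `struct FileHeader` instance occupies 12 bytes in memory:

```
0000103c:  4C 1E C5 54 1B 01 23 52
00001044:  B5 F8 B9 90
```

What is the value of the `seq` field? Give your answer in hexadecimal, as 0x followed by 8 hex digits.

0x54C51E4C

`seq` is the first field, at byte offset 0, occupying 4 bytes.
Bytes at offsets 0..3: 4C 1E C5 54.
Little-endian stores the least-significant byte at the lowest address.
Reassemble most-significant byte first: 54 C5 1E 4C → 0x54C51E4C.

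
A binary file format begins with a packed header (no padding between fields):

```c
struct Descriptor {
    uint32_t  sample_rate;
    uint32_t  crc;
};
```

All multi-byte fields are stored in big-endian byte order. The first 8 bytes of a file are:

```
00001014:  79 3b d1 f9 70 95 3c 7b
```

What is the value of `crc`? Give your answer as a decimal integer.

1888828539

`crc` follows `sample_rate` (4 bytes), so it starts at byte offset 4 and occupies 4 bytes.
Bytes at offsets 4..7: 70 95 3C 7B.
Big-endian stores the most-significant byte at the lowest address.
The bytes are already most-significant first: 0x70953C7B.
0x70953C7B = 1888828539.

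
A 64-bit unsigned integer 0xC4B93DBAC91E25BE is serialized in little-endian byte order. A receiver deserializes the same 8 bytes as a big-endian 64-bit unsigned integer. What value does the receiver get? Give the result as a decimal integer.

13701391293106469316

Stored little-endian, the bytes at ascending addresses are BE 25 1E C9 BA 3D B9 C4.
Read back as big-endian, the last byte is least significant, giving 0xBE251EC9BA3DB9C4.
0xBE251EC9BA3DB9C4 = 13701391293106469316.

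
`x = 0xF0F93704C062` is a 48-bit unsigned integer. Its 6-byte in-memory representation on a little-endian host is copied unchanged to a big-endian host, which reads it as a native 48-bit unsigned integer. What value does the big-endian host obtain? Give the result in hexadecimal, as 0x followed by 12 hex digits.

0x62C00437F9F0

Stored little-endian, the bytes at ascending addresses are 62 C0 04 37 F9 F0.
Read back as big-endian, the last byte is least significant, giving 0x62C00437F9F0.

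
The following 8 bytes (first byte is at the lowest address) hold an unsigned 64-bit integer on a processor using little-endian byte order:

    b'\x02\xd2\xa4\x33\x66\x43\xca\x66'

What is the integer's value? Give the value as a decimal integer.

In little-endian order the low byte comes first in memory.
Reassemble most-significant byte first: 66 CA 43 66 33 A4 D2 02 → 0x66CA436633A4D202.
0x66CA436633A4D202 = 7406806643396366850.

7406806643396366850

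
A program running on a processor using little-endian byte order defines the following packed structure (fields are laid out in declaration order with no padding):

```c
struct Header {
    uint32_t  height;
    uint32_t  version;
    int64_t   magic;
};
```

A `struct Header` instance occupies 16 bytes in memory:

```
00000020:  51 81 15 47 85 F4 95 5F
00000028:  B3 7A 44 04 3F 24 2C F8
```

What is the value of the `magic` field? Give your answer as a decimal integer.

-564036000255018317

`magic` follows `height` (4 B), `version` (4 B), so it starts at offset 4 + 4 = 8 and occupies 8 bytes.
Bytes at offsets 8..15: B3 7A 44 04 3F 24 2C F8.
Little-endian stores the least-significant byte at the lowest address.
Reassemble most-significant byte first: F8 2C 24 3F 04 44 7A B3 → 0xF82C243F04447AB3.
Top bit is set, so as a signed 64-bit value this is 0xF82C243F04447AB3 − 2^64 = -564036000255018317.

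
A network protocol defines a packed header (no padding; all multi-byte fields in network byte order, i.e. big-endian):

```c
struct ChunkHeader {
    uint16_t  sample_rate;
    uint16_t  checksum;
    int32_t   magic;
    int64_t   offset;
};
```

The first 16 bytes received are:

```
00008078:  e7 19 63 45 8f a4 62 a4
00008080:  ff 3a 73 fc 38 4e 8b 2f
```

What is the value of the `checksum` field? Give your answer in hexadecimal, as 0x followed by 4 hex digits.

`checksum` follows `sample_rate` (2 bytes), so it starts at byte offset 2 and occupies 2 bytes.
Bytes at offsets 2..3: 63 45.
Big-endian stores the most-significant byte at the lowest address.
The bytes are already most-significant first: 0x6345.

0x6345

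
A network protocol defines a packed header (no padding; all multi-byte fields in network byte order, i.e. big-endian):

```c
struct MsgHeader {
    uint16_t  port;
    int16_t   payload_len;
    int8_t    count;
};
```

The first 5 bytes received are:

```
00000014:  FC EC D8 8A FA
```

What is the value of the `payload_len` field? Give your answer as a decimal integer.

`payload_len` follows `port` (2 bytes), so it starts at byte offset 2 and occupies 2 bytes.
Bytes at offsets 2..3: D8 8A.
In big-endian order the high byte comes first in memory.
The bytes are already most-significant first: 0xD88A.
Top bit is set, so as a signed 16-bit value this is 0xD88A − 2^16 = -10102.

-10102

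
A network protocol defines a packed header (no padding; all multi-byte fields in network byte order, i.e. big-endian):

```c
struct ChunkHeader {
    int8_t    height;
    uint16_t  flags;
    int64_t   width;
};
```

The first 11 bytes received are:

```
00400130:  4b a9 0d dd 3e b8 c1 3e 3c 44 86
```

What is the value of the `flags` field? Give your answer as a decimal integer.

`flags` follows `height` (1 byte), so it starts at byte offset 1 and occupies 2 bytes.
Bytes at offsets 1..2: A9 0D.
In big-endian order the high byte comes first in memory.
The bytes are already most-significant first: 0xA90D.
0xA90D = 43277.

43277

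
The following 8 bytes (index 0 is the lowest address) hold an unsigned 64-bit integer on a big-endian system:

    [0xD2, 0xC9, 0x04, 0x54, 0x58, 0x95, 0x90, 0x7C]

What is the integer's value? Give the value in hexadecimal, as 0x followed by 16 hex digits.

In big-endian order the high byte comes first in memory.
The bytes are already most-significant first: 0xD2C904545895907C.

0xD2C904545895907C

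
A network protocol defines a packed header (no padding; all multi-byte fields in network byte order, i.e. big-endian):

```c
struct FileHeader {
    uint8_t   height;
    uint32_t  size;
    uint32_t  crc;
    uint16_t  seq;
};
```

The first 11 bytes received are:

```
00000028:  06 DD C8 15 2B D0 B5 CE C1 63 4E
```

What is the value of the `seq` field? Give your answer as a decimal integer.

25422

`seq` follows `height` (1 B), `size` (4 B), `crc` (4 B), so it starts at offset 1 + 4 + 4 = 9 and occupies 2 bytes.
Bytes at offsets 9..10: 63 4E.
In big-endian order the high byte comes first in memory.
The bytes are already most-significant first: 0x634E.
0x634E = 25422.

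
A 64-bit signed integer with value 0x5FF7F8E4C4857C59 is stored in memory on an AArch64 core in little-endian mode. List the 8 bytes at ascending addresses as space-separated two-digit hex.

59 7C 85 C4 E4 F8 F7 5F

Split into bytes (most-significant first): 5F F7 F8 E4 C4 85 7C 59.
Little-endian stores the least-significant byte at the lowest address.
So at ascending addresses the bytes are 59 7C 85 C4 E4 F8 F7 5F.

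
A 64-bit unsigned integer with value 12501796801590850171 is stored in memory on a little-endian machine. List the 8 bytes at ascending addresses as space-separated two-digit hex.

12501796801590850171 in hexadecimal, padded to 64 bits, is 0xAD7F4DF424EFF27B.
Split into bytes (most-significant first): AD 7F 4D F4 24 EF F2 7B.
In little-endian order the low byte comes first in memory.
So at ascending addresses the bytes are 7B F2 EF 24 F4 4D 7F AD.

7B F2 EF 24 F4 4D 7F AD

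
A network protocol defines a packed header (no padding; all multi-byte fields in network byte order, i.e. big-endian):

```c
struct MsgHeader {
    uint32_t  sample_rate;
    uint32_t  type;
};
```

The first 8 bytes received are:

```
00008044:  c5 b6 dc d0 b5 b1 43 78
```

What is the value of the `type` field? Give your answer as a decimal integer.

3048293240

`type` follows `sample_rate` (4 bytes), so it starts at byte offset 4 and occupies 4 bytes.
Bytes at offsets 4..7: B5 B1 43 78.
Big-endian: lowest address holds the most-significant byte.
The bytes are already most-significant first: 0xB5B14378.
0xB5B14378 = 3048293240.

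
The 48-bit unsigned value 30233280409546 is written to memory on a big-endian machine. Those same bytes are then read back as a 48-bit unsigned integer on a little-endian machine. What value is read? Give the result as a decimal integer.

30233280409546 in 48-bit hexadecimal is 0x1B7F3BF06FCA.
Stored big-endian, the bytes at ascending addresses are 1B 7F 3B F0 6F CA.
Read back as little-endian, the first byte is least significant, giving 0xCA6FF03B7F1B.
0xCA6FF03B7F1B = 222582120611611.

222582120611611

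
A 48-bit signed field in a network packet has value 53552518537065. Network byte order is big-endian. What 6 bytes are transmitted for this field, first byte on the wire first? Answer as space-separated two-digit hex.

30 B4 AA D8 1F 69

53552518537065 in hexadecimal, padded to 48 bits, is 0x30B4AAD81F69.
Split into bytes (most-significant first): 30 B4 AA D8 1F 69.
Big-endian stores the most-significant byte at the lowest address.
So the memory order matches the most-significant-first order: 30 B4 AA D8 1F 69.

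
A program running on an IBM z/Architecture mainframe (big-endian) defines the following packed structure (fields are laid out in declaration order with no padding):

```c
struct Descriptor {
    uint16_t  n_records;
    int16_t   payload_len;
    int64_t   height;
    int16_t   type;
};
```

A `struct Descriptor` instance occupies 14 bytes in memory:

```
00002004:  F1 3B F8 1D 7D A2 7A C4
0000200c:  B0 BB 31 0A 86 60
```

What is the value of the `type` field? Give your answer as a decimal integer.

`type` follows `n_records` (2 B), `payload_len` (2 B), `height` (8 B), so it starts at offset 2 + 2 + 8 = 12 and occupies 2 bytes.
Bytes at offsets 12..13: 86 60.
Big-endian stores the most-significant byte at the lowest address.
The bytes are already most-significant first: 0x8660.
Top bit is set, so as a signed 16-bit value this is 0x8660 − 2^16 = -31136.

-31136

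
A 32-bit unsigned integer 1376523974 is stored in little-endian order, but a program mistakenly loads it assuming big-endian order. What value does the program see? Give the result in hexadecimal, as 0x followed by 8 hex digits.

1376523974 in 32-bit hexadecimal is 0x520C16C6.
Stored little-endian, the bytes at ascending addresses are C6 16 0C 52.
Read back as big-endian, the last byte is least significant, giving 0xC6160C52.

0xC6160C52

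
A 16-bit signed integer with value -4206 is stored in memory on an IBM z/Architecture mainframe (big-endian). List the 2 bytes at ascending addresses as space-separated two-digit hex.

EF 92

Two's complement of -4206 in 16 bits: 4206 = 0x106E; invert → 0xEF91; add 1 → 0xEF92.
Split into bytes (most-significant first): EF 92.
In big-endian order the high byte comes first in memory.
So the memory order matches the most-significant-first order: EF 92.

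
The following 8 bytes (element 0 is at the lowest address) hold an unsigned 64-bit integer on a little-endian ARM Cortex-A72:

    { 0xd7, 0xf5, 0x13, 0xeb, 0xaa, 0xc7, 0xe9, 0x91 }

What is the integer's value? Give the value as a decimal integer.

Little-endian: lowest address holds the least-significant byte.
Reassemble most-significant byte first: 91 E9 C7 AA EB 13 F5 D7 → 0x91E9C7AAEB13F5D7.
0x91E9C7AAEB13F5D7 = 10514154341975455191.

10514154341975455191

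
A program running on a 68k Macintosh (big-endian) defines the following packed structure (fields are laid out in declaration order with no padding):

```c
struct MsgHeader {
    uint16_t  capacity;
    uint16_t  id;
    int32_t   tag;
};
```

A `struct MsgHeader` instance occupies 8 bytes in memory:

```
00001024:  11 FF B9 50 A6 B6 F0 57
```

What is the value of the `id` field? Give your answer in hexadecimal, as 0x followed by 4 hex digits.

0xB950

`id` follows `capacity` (2 bytes), so it starts at byte offset 2 and occupies 2 bytes.
Bytes at offsets 2..3: B9 50.
Big-endian: lowest address holds the most-significant byte.
The bytes are already most-significant first: 0xB950.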